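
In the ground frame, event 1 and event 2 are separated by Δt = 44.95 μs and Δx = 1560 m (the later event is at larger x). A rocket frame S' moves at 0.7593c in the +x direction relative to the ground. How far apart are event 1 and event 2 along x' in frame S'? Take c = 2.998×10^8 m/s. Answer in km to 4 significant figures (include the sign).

Δx' ≈ -13.33 km

γ = 1/√(1 − 0.7593²) = 1.53671
Δx' = γ(Δx − vΔt) = 1.53671 × (1560 m − 0.7593×(2.998×10^8 m/s)×44.95×10^-6 s)
= 1.53671 × (-8672.33 m) = -13.33 km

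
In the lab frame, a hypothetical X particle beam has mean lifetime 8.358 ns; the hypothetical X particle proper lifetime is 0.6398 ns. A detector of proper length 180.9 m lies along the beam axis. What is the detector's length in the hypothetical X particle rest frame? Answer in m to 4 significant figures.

Time dilation ⇒ γ = Δt/τ₀ = 8.358/0.6398 = 13.0635
Length contraction: L = L₀/γ = 180.9/13.0635 = 13.85 m

L ≈ 13.85 m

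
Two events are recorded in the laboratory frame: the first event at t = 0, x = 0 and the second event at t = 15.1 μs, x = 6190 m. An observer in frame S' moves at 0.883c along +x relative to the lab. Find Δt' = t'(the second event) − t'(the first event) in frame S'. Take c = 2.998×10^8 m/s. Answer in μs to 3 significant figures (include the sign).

γ = 1/√(1 − 0.883²) = 2.1305
Δt' = γ(Δt − vΔx/c²) = 2.1305 × (15.1 μs − 0.883×6190 m / (2.998×10^8 m/s))
= 2.1305 × (-3.1314 μs) = -6.67 μs

Δt' ≈ -6.67 μs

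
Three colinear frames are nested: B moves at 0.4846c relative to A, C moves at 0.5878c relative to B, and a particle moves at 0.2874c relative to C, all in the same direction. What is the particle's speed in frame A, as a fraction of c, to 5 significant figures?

Compose boost 2: (0.5878 + 0.4846)/(1 + 0.5878×0.4846) = 1.0724/1.284848 = 0.8346513
Compose boost 3: (0.2874 + 0.8346513)/(1 + 0.2874×0.8346513) = 1.122051/1.239879 = 0.90497

u ≈ 0.90497c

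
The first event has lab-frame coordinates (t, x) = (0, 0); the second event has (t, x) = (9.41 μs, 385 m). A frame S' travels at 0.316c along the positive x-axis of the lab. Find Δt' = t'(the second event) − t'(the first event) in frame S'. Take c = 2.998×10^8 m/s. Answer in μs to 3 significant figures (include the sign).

Δt' ≈ 9.49 μs

γ = 1/√(1 − 0.316²) = 1.0540
Δt' = γ(Δt − vΔx/c²) = 1.0540 × (9.41 μs − 0.316×385 m / (2.998×10^8 m/s))
= 1.0540 × (9.0042 μs) = 9.49 μs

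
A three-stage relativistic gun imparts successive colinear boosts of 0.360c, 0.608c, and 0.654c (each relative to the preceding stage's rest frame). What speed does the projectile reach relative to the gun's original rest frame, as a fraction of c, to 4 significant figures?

Compose boost 2: (0.608 + 0.360)/(1 + 0.608×0.360) = 0.9680/1.21888 = 0.794172
Compose boost 3: (0.654 + 0.794172)/(1 + 0.654×0.794172) = 1.44817/1.51939 = 0.9531

u ≈ 0.9531c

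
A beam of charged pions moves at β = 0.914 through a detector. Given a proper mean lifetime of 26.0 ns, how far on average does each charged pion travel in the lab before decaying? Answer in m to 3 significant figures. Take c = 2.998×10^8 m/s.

d ≈ 17.6 m

γ = 1/√(1 − 0.914²) = 2.4648
Dilated lifetime: Δt = γτ₀ = 2.4648 × 26.0 ns = 64.085 ns
d = vΔt = 0.914c × 64.085 ns = 2.7402×10^8 m/s × 6.4085×10^-8 s = 17.6 m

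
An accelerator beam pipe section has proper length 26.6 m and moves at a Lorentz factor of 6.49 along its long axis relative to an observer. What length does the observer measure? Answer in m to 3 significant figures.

γ = 6.49 (given)
Length contraction: L = L₀/γ = 26.6/6.49 = 4.10 m

L ≈ 4.10 m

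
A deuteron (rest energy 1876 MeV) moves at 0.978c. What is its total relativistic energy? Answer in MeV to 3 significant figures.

γ = 1/√(1 − 0.978²) = 4.7938
E = γm₀c² = 4.7938 × 1876 MeV = 8990 MeV

E ≈ 8990 MeV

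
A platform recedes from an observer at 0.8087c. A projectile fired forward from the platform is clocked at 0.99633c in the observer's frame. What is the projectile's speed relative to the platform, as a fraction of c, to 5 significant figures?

Inverse velocity addition: u' = (u − v)/(1 − uv/c²)
= (0.99633 − 0.8087)/(1 − 0.99633×0.8087) = 0.18763/0.1942679 = 0.96583

u' ≈ 0.96583c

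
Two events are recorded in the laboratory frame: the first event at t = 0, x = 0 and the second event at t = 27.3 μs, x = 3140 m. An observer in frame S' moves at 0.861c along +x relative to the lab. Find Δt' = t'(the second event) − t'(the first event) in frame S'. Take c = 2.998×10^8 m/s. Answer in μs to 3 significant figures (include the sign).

Δt' ≈ 35.9 μs

γ = 1/√(1 − 0.861²) = 1.9662
Δt' = γ(Δt − vΔx/c²) = 1.9662 × (27.3 μs − 0.861×3140 m / (2.998×10^8 m/s))
= 1.9662 × (18.282 μs) = 35.9 μs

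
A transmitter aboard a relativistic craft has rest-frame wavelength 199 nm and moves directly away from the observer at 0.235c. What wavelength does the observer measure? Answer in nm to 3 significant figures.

Relativistic Doppler: λ_obs = λ_src √((1+β)/(1−β))
= 199 × √(1.2350/0.76500) = 199 × 1.2706 = 253 nm

λ_obs ≈ 253 nm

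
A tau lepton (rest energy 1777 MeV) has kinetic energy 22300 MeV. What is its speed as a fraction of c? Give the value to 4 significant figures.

β ≈ 0.9973

γ = 1 + K/(m₀c²) = 1 + 22300/1777 = 13.5492
β = √(1 − 1/γ²) = 0.9973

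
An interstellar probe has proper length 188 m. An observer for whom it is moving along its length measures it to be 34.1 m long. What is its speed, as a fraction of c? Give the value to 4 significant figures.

γ = L₀/L = 188/34.1 = 5.51320
β = √(1 − 1/γ²) = 0.9834

β ≈ 0.9834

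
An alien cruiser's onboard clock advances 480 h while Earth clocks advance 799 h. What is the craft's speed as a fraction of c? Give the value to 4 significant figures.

β ≈ 0.7994

γ = Δt/τ₀ = 799/480 = 1.66458
β = √(1 − 1/γ²) = √(1 − 1/1.66458²) = 0.7994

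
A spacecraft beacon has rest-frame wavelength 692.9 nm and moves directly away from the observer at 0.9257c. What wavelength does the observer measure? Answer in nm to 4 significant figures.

λ_obs ≈ 3528 nm

Relativistic Doppler: λ_obs = λ_src √((1+β)/(1−β))
= 692.9 × √(1.92570/0.0743000) = 692.9 × 5.09096 = 3528 nm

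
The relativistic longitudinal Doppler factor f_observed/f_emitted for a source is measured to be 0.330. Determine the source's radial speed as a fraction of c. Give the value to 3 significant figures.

f_obs/f_src = √((1−β)/(1+β)) = 0.330  ⇒  (1−β)/(1+β) = 0.10890
β = |1 − D²|/(1 + D²) = |1 − 0.10890|/(1 + 0.10890) = 0.804

β ≈ 0.804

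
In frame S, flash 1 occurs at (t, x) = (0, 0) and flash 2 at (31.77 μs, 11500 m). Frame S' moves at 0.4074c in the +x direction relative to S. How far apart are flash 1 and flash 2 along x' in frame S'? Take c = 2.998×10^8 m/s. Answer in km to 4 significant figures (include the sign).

Δx' ≈ 8.343 km

γ = 1/√(1 − 0.4074²) = 1.09499
Δx' = γ(Δx − vΔt) = 1.09499 × (11500 m − 0.4074×(2.998×10^8 m/s)×31.77×10^-6 s)
= 1.09499 × (7619.66 m) = 8.343 km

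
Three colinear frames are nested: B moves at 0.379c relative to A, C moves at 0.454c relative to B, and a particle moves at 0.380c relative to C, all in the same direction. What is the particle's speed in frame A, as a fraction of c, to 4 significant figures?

u ≈ 0.8588c

Compose boost 2: (0.454 + 0.379)/(1 + 0.454×0.379) = 0.8330/1.17207 = 0.710711
Compose boost 3: (0.380 + 0.710711)/(1 + 0.380×0.710711) = 1.09071/1.27007 = 0.8588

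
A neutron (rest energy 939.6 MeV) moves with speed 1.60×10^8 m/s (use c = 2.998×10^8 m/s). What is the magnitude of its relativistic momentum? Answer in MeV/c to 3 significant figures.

p ≈ 593 MeV/c

β = v/c = 1.60×10^8 / 2.998×10^8 = 0.53369
γ = 1/√(1 − 0.53369²) = 1.1825
p = γβm₀c = 1.1825 × 0.53369 × 939.6 MeV/c = 593 MeV/c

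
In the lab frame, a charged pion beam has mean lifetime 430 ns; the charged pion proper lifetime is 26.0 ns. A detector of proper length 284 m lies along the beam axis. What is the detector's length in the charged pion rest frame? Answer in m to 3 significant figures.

L ≈ 17.2 m

Time dilation ⇒ γ = Δt/τ₀ = 430/26.0 = 16.538
Length contraction: L = L₀/γ = 284/16.538 = 17.2 m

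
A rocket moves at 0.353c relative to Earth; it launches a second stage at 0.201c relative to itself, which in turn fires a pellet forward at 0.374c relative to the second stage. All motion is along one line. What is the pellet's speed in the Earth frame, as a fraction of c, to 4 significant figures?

Compose boost 2: (0.201 + 0.353)/(1 + 0.201×0.353) = 0.5540/1.07095 = 0.517296
Compose boost 3: (0.374 + 0.517296)/(1 + 0.374×0.517296) = 0.891296/1.19347 = 0.7468

u ≈ 0.7468c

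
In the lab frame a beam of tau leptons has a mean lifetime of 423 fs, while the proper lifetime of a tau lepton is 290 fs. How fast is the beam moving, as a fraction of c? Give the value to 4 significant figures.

β ≈ 0.7280

γ = Δt/τ₀ = 423/290 = 1.45862
β = √(1 − 1/γ²) = √(1 − 1/1.45862²) = 0.7280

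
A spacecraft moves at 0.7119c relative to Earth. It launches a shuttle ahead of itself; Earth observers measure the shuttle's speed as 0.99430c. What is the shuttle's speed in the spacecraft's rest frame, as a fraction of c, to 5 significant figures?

u' ≈ 0.96660c

Inverse velocity addition: u' = (u − v)/(1 − uv/c²)
= (0.99430 − 0.7119)/(1 − 0.99430×0.7119) = 0.28240/0.2921578 = 0.96660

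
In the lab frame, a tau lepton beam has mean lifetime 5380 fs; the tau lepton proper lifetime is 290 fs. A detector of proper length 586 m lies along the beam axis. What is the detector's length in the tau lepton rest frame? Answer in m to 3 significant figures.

Time dilation ⇒ γ = Δt/τ₀ = 5380/290 = 18.552
Length contraction: L = L₀/γ = 586/18.552 = 31.6 m

L ≈ 31.6 m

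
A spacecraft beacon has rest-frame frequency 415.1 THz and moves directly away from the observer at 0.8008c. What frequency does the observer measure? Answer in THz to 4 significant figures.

Relativistic Doppler: f_obs = f_src √((1−β)/(1+β))
= 415.1 × √(0.199200/1.80080) = 415.1 × 0.332592 = 138.1 THz

f_obs ≈ 138.1 THz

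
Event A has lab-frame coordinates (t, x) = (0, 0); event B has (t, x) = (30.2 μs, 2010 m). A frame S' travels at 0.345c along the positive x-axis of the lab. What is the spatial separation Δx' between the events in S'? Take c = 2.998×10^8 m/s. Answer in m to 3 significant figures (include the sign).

Δx' ≈ -1190 m

γ = 1/√(1 − 0.345²) = 1.0654
Δx' = γ(Δx − vΔt) = 1.0654 × (2010 m − 0.345×(2.998×10^8 m/s)×30.2×10^-6 s)
= 1.0654 × (-1113.6 m) = -1190 m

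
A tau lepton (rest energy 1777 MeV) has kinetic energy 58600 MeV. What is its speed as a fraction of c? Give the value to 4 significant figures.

β ≈ 0.9996

γ = 1 + K/(m₀c²) = 1 + 58600/1777 = 33.9769
β = √(1 − 1/γ²) = 0.9996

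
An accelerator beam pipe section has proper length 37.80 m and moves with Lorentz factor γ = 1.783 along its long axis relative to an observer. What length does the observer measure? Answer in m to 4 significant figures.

L ≈ 21.20 m

γ = 1.783 (given)
Length contraction: L = L₀/γ = 37.80/1.783 = 21.20 m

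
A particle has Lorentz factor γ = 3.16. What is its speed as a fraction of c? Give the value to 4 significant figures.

β = √(1 − 1/γ²) = √(1 − 1/3.16²) = √(0.899856) = 0.9486

β ≈ 0.9486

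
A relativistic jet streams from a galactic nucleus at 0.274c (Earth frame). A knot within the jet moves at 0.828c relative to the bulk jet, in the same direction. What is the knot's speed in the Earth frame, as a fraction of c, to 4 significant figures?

u ≈ 0.8982c

Relativistic velocity addition: u = (u' + v)/(1 + u'v/c²)
= (0.828 + 0.274)/(1 + 0.828×0.274) = 1.102/1.22687 = 0.8982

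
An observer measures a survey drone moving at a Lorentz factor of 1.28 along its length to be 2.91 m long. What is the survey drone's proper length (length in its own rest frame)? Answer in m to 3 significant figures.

L₀ ≈ 3.72 m

γ = 1.28 (given)
L₀ = γL = 1.28 × 2.91 = 3.72 m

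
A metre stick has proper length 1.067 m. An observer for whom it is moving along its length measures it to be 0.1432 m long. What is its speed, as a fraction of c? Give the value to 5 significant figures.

γ = L₀/L = 1.067/0.1432 = 7.451117
β = √(1 − 1/γ²) = 0.99095

β ≈ 0.99095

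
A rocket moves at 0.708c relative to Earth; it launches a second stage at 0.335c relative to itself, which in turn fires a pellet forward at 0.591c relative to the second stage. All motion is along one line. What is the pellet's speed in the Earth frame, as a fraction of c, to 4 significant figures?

u ≈ 0.9572c

Compose boost 2: (0.335 + 0.708)/(1 + 0.335×0.708) = 1.043/1.23718 = 0.843046
Compose boost 3: (0.591 + 0.843046)/(1 + 0.591×0.843046) = 1.43405/1.49824 = 0.9572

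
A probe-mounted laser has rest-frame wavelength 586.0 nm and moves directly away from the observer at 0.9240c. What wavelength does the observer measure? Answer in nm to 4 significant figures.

λ_obs ≈ 2948 nm

Relativistic Doppler: λ_obs = λ_src √((1+β)/(1−β))
= 586.0 × √(1.92400/0.0760000) = 586.0 × 5.03148 = 2948 nm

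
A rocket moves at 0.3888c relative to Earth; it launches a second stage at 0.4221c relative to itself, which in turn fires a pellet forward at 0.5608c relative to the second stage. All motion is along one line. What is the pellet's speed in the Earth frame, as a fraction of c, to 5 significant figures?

Compose boost 2: (0.4221 + 0.3888)/(1 + 0.4221×0.3888) = 0.81090/1.164112 = 0.6965822
Compose boost 3: (0.5608 + 0.6965822)/(1 + 0.5608×0.6965822) = 1.257382/1.390643 = 0.90417

u ≈ 0.90417c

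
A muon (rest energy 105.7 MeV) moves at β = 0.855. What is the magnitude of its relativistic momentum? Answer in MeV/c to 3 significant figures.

γ = 1/√(1 − 0.855²) = 1.9282
p = γβm₀c = 1.9282 × 0.855 × 105.7 MeV/c = 174 MeV/c

p ≈ 174 MeV/c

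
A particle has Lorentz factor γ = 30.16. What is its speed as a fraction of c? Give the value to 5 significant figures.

β = √(1 − 1/γ²) = √(1 − 1/30.16²) = √(0.9989006) = 0.99945

β ≈ 0.99945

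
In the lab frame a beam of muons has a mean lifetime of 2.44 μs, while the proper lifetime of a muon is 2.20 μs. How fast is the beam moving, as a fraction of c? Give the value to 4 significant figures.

β ≈ 0.4325

γ = Δt/τ₀ = 2.44/2.20 = 1.10909
β = √(1 − 1/γ²) = √(1 − 1/1.10909²) = 0.4325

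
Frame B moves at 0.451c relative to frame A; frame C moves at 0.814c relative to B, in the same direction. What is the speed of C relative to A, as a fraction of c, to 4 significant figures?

Compose boost 2: (0.814 + 0.451)/(1 + 0.814×0.451) = 1.265/1.36711 = 0.9253

u ≈ 0.9253c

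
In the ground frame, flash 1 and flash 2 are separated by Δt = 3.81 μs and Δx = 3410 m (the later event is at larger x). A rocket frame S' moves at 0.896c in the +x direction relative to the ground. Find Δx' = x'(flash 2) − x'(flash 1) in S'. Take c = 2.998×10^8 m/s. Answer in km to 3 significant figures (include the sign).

γ = 1/√(1 − 0.896²) = 2.2520
Δx' = γ(Δx − vΔt) = 2.2520 × (3410 m − 0.896×(2.998×10^8 m/s)×3.81×10^-6 s)
= 2.2520 × (2386.6 m) = 5.37 km

Δx' ≈ 5.37 km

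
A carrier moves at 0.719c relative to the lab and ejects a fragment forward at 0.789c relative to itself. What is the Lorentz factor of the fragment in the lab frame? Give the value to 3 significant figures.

u_lab = (0.789 + 0.719)/(1 + 0.789×0.719) = 1.508/1.56729 = 0.962170
γ = 1/√(1 − 0.962170²) = 3.67

γ ≈ 3.67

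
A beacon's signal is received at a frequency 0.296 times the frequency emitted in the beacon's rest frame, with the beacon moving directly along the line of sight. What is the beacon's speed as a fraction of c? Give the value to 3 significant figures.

β ≈ 0.839

f_obs/f_src = √((1−β)/(1+β)) = 0.296  ⇒  (1−β)/(1+β) = 0.087616
β = |1 − D²|/(1 + D²) = |1 − 0.087616|/(1 + 0.087616) = 0.839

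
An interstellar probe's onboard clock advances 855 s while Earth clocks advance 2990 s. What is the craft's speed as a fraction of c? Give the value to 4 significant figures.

γ = Δt/τ₀ = 2990/855 = 3.49708
β = √(1 − 1/γ²) = √(1 − 1/3.49708²) = 0.9582

β ≈ 0.9582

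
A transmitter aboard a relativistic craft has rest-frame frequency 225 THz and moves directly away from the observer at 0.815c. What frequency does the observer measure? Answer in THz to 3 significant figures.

f_obs ≈ 71.8 THz

Relativistic Doppler: f_obs = f_src √((1−β)/(1+β))
= 225 × √(0.18500/1.8150) = 225 × 0.31926 = 71.8 THz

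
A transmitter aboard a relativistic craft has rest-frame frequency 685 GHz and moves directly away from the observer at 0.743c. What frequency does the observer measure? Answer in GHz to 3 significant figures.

f_obs ≈ 263 GHz

Relativistic Doppler: f_obs = f_src √((1−β)/(1+β))
= 685 × √(0.25700/1.7430) = 685 × 0.38399 = 263 GHz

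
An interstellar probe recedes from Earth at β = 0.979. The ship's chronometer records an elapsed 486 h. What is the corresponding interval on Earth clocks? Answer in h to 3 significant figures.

Δt ≈ 2380 h

γ = 1/√(1 − 0.979²) = 4.9053
Time dilation: Δt = γτ₀ = 4.9053 × 486 h = 2380 h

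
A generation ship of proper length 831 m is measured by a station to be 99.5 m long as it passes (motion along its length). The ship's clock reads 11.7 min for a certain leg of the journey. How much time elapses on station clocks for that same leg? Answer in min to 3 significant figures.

Δt ≈ 97.7 min

Length contraction ⇒ γ = L₀/L = 831/99.5 = 8.3518
Time dilation: Δt = γτ₀ = 8.3518 × 11.7 min = 97.7 min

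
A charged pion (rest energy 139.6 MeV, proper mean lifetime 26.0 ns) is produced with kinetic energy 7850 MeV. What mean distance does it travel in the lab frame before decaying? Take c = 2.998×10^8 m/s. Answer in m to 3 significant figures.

d ≈ 446 m

γ = 1 + K/(m₀c²) = 1 + 7850/139.6 = 57.232
β = √(1 − 1/γ²) = 0.99985
Dilated lifetime: γτ₀ = 57.232 × 26.0 ns = 1488.0 ns
d = βc·γτ₀ = 0.99985 × (2.998×10^8 m/s) × 1.4880×10^-6 s = 446 m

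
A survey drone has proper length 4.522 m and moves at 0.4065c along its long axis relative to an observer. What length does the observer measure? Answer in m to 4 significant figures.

L ≈ 4.132 m

γ = 1/√(1 − 0.4065²) = 1.09451
Length contraction: L = L₀/γ = 4.522/1.09451 = 4.132 m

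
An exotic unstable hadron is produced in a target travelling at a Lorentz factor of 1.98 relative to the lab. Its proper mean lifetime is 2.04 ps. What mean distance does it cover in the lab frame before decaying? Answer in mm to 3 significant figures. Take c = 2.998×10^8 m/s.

β = √(1 − 1/γ²) = √(1 − 1/1.98²) = 0.86309
Dilated lifetime: Δt = γτ₀ = 1.98 × 2.04 ps = 4.0392 ps
d = vΔt = 0.86309c × 4.0392 ps = 2.5875×10^8 m/s × 4.0392×10^-12 s = 1.05 mm

d ≈ 1.05 mm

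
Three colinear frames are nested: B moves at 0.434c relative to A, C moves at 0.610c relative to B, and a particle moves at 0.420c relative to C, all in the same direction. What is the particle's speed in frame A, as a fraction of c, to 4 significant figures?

u ≈ 0.9248c

Compose boost 2: (0.610 + 0.434)/(1 + 0.610×0.434) = 1.044/1.26474 = 0.825466
Compose boost 3: (0.420 + 0.825466)/(1 + 0.420×0.825466) = 1.24547/1.34670 = 0.9248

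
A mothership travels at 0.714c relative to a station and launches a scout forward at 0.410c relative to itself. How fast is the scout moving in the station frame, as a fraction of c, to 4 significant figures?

u ≈ 0.8695c

Compose boost 2: (0.410 + 0.714)/(1 + 0.410×0.714) = 1.124/1.29274 = 0.8695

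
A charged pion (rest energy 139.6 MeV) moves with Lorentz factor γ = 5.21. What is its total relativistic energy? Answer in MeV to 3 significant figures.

γ = 5.21 (given)
E = γm₀c² = 5.21 × 139.6 MeV = 727 MeV

E ≈ 727 MeV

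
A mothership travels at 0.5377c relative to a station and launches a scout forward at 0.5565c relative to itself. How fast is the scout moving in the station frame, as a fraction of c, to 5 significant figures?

Compose boost 2: (0.5565 + 0.5377)/(1 + 0.5565×0.5377) = 1.0942/1.299230 = 0.84219

u ≈ 0.84219c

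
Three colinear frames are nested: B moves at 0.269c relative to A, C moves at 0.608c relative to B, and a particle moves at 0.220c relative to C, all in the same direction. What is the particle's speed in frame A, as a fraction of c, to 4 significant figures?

Compose boost 2: (0.608 + 0.269)/(1 + 0.608×0.269) = 0.8770/1.16355 = 0.753727
Compose boost 3: (0.220 + 0.753727)/(1 + 0.220×0.753727) = 0.973727/1.16582 = 0.8352

u ≈ 0.8352c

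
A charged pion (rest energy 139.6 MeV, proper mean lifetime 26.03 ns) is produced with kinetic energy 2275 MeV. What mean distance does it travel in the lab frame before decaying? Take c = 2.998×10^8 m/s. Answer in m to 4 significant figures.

d ≈ 134.8 m

γ = 1 + K/(m₀c²) = 1 + 2275/139.6 = 17.2966
β = √(1 − 1/γ²) = 0.998327
Dilated lifetime: γτ₀ = 17.2966 × 26.03 ns = 450.229 ns
d = βc·γτ₀ = 0.998327 × (2.998×10^8 m/s) × 4.50229×10^-7 s = 134.8 m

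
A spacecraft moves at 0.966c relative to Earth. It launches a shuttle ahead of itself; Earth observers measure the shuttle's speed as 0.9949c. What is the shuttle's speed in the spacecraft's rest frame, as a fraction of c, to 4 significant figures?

u' ≈ 0.7424c

Inverse velocity addition: u' = (u − v)/(1 − uv/c²)
= (0.9949 − 0.966)/(1 − 0.9949×0.966) = 0.02890/0.0389266 = 0.7424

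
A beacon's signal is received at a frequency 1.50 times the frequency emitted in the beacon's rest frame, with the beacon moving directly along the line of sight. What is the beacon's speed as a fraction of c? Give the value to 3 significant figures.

β ≈ 0.385

f_obs/f_src = √((1+β)/(1−β)) = 1.50  ⇒  (1+β)/(1−β) = 2.2500
β = |1 − D²|/(1 + D²) = |1 − 2.2500|/(1 + 2.2500) = 0.385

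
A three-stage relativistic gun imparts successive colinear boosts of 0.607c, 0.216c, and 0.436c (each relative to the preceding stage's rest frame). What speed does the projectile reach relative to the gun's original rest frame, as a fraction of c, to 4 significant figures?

Compose boost 2: (0.216 + 0.607)/(1 + 0.216×0.607) = 0.8230/1.13111 = 0.727603
Compose boost 3: (0.436 + 0.727603)/(1 + 0.436×0.727603) = 1.16360/1.31723 = 0.8834

u ≈ 0.8834c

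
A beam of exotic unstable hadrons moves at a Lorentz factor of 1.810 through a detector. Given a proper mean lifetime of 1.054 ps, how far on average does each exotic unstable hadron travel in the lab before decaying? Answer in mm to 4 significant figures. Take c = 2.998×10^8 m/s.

d ≈ 0.4767 mm

β = √(1 − 1/γ²) = √(1 − 1/1.810²) = 0.833522
Dilated lifetime: Δt = γτ₀ = 1.810 × 1.054 ps = 1.90774 ps
d = vΔt = 0.833522c × 1.90774 ps = 2.49890×10^8 m/s × 1.90774×10^-12 s = 0.4767 mm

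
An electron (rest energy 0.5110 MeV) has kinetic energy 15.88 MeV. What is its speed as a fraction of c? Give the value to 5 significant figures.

β ≈ 0.99951

γ = 1 + K/(m₀c²) = 1 + 15.88/0.5110 = 32.07632
β = √(1 − 1/γ²) = 0.99951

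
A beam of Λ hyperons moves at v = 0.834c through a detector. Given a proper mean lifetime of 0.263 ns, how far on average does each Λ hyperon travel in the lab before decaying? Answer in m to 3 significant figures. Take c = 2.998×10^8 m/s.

d ≈ 0.119 m

γ = 1/√(1 − 0.834²) = 1.8124
Dilated lifetime: Δt = γτ₀ = 1.8124 × 0.263 ns = 0.47665 ns
d = vΔt = 0.834c × 0.47665 ns = 2.5003×10^8 m/s × 4.7665×10^-10 s = 0.119 m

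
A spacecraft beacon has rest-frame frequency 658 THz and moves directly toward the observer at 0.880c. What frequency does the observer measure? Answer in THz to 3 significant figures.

f_obs ≈ 2600 THz

Relativistic Doppler: f_obs = f_src √((1+β)/(1−β))
= 658 × √(1.8800/0.12000) = 658 × 3.9581 = 2600 THz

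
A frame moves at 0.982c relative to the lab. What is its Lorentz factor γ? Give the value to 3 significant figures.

γ = 1/√(1 − β²) = 1/√(1 − 0.982²) = 1/√(0.035676) = 5.29

γ ≈ 5.29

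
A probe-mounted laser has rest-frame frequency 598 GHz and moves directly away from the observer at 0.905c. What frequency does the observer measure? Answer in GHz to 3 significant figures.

Relativistic Doppler: f_obs = f_src √((1−β)/(1+β))
= 598 × √(0.095000/1.9050) = 598 × 0.22331 = 134 GHz

f_obs ≈ 134 GHz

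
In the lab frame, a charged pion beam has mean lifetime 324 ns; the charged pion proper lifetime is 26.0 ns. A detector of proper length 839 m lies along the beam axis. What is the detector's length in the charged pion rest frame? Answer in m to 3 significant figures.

L ≈ 67.3 m

Time dilation ⇒ γ = Δt/τ₀ = 324/26.0 = 12.462
Length contraction: L = L₀/γ = 839/12.462 = 67.3 m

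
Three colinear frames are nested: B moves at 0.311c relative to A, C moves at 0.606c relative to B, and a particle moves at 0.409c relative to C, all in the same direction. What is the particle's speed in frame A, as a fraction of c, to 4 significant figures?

u ≈ 0.8974c

Compose boost 2: (0.606 + 0.311)/(1 + 0.606×0.311) = 0.9170/1.18847 = 0.771583
Compose boost 3: (0.409 + 0.771583)/(1 + 0.409×0.771583) = 1.18058/1.31558 = 0.8974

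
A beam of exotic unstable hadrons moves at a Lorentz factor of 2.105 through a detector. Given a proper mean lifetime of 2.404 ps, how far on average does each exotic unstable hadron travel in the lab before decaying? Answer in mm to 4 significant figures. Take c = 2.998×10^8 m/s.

β = √(1 − 1/γ²) = √(1 − 1/2.105²) = 0.879954
Dilated lifetime: Δt = γτ₀ = 2.105 × 2.404 ps = 5.06042 ps
d = vΔt = 0.879954c × 5.06042 ps = 2.63810×10^8 m/s × 5.06042×10^-12 s = 1.335 mm

d ≈ 1.335 mm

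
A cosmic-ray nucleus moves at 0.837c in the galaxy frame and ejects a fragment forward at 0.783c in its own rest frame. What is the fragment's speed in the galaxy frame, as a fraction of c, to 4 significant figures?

u ≈ 0.9786c

Compose boost 2: (0.783 + 0.837)/(1 + 0.783×0.837) = 1.620/1.65537 = 0.9786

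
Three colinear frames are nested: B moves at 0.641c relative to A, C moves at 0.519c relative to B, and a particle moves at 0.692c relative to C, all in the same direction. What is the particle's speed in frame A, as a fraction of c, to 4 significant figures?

Compose boost 2: (0.519 + 0.641)/(1 + 0.519×0.641) = 1.160/1.33268 = 0.870427
Compose boost 3: (0.692 + 0.870427)/(1 + 0.692×0.870427) = 1.56243/1.60234 = 0.9751

u ≈ 0.9751c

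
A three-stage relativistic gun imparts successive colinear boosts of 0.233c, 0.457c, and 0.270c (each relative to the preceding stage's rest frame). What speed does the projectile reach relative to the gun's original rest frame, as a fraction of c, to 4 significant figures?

Compose boost 2: (0.457 + 0.233)/(1 + 0.457×0.233) = 0.6900/1.10648 = 0.623599
Compose boost 3: (0.270 + 0.623599)/(1 + 0.270×0.623599) = 0.893599/1.16837 = 0.7648

u ≈ 0.7648c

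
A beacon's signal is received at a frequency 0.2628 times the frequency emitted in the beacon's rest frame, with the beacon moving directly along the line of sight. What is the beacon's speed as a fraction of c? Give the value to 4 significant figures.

f_obs/f_src = √((1−β)/(1+β)) = 0.2628  ⇒  (1−β)/(1+β) = 0.0690638
β = |1 − D²|/(1 + D²) = |1 − 0.0690638|/(1 + 0.0690638) = 0.8708

β ≈ 0.8708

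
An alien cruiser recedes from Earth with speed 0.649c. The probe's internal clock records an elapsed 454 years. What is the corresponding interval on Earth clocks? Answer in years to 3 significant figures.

γ = 1/√(1 − 0.649²) = 1.3144
Time dilation: Δt = γτ₀ = 1.3144 × 454 years = 597 years

Δt ≈ 597 years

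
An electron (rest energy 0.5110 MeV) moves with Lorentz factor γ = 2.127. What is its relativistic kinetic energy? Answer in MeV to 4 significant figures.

γ = 2.127 (given)
K = (γ − 1)m₀c² = (2.127 − 1) × 0.5110 MeV = 1.12700 × 0.5110 MeV = 0.5759 MeV

K ≈ 0.5759 MeV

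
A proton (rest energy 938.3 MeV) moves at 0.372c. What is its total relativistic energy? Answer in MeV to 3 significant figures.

E ≈ 1010 MeV

γ = 1/√(1 − 0.372²) = 1.0773
E = γm₀c² = 1.0773 × 938.3 MeV = 1010 MeV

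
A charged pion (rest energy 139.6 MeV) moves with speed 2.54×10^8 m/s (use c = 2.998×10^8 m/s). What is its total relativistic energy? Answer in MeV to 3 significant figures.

β = v/c = 2.54×10^8 / 2.998×10^8 = 0.84723
γ = 1/√(1 − 0.84723²) = 1.8824
E = γm₀c² = 1.8824 × 139.6 MeV = 263 MeV

E ≈ 263 MeV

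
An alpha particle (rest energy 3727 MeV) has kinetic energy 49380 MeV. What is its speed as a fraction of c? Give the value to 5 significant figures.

β ≈ 0.99753

γ = 1 + K/(m₀c²) = 1 + 49380/3727 = 14.24926
β = √(1 − 1/γ²) = 0.99753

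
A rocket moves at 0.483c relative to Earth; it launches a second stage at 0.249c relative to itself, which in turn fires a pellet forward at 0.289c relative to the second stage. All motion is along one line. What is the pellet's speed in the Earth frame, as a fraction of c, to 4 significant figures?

Compose boost 2: (0.249 + 0.483)/(1 + 0.249×0.483) = 0.7320/1.12027 = 0.653416
Compose boost 3: (0.289 + 0.653416)/(1 + 0.289×0.653416) = 0.942416/1.18884 = 0.7927

u ≈ 0.7927c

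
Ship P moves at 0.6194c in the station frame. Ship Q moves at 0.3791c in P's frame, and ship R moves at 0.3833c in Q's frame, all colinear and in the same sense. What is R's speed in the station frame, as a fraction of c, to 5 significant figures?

Compose boost 2: (0.3791 + 0.6194)/(1 + 0.3791×0.6194) = 0.99850/1.234815 = 0.8086235
Compose boost 3: (0.3833 + 0.8086235)/(1 + 0.3833×0.8086235) = 1.191923/1.309945 = 0.90990

u ≈ 0.90990c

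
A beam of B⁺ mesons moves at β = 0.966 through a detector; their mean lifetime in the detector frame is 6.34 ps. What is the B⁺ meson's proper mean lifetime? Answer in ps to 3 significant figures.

τ₀ ≈ 1.64 ps

γ = 1/√(1 − 0.966²) = 3.8678
Proper time: τ₀ = Δt/γ = 6.34/3.8678 = 1.64 ps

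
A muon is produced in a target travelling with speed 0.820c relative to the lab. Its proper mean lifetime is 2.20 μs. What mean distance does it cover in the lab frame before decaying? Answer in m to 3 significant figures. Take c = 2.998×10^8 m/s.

γ = 1/√(1 − 0.820²) = 1.7471
Dilated lifetime: Δt = γτ₀ = 1.7471 × 2.20 μs = 3.8437 μs
d = vΔt = 0.820c × 3.8437 μs = 2.4584×10^8 m/s × 3.8437×10^-6 s = 945 m

d ≈ 945 m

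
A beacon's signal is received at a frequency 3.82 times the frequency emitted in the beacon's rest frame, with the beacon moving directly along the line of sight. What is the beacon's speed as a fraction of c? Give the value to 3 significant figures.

f_obs/f_src = √((1+β)/(1−β)) = 3.82  ⇒  (1+β)/(1−β) = 14.592
β = |1 − D²|/(1 + D²) = |1 − 14.592|/(1 + 14.592) = 0.872

β ≈ 0.872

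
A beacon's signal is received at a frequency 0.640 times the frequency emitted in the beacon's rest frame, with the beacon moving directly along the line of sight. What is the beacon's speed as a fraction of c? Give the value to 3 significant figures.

β ≈ 0.419

f_obs/f_src = √((1−β)/(1+β)) = 0.640  ⇒  (1−β)/(1+β) = 0.40960
β = |1 − D²|/(1 + D²) = |1 − 0.40960|/(1 + 0.40960) = 0.419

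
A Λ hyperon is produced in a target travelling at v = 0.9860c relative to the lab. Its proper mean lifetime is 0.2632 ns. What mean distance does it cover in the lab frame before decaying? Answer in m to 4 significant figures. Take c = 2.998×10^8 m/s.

γ = 1/√(1 − 0.9860²) = 5.99717
Dilated lifetime: Δt = γτ₀ = 5.99717 × 0.2632 ns = 1.57846 ns
d = vΔt = 0.9860c × 1.57846 ns = 2.95603×10^8 m/s × 1.57846×10^-9 s = 0.4666 m

d ≈ 0.4666 m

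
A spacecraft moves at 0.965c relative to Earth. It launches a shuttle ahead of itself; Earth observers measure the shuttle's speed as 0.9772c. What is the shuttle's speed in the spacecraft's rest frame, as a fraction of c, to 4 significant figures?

u' ≈ 0.2140c

Inverse velocity addition: u' = (u − v)/(1 − uv/c²)
= (0.9772 − 0.965)/(1 − 0.9772×0.965) = 0.01220/0.0570020 = 0.2140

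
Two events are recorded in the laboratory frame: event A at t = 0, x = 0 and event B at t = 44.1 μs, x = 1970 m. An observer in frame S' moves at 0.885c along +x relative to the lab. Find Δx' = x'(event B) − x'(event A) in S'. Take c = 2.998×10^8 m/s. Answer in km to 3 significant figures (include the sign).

γ = 1/√(1 − 0.885²) = 2.1478
Δx' = γ(Δx − vΔt) = 2.1478 × (1970 m − 0.885×(2.998×10^8 m/s)×44.1×10^-6 s)
= 2.1478 × (-9730.7 m) = -20.9 km

Δx' ≈ -20.9 km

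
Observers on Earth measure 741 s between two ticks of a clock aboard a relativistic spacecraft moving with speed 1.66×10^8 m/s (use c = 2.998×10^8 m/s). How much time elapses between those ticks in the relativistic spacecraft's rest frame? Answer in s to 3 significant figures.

β = v/c = 1.66×10^8 / 2.998×10^8 = 0.55370
γ = 1/√(1 − 0.55370²) = 1.2009
Proper time: τ₀ = Δt/γ = 741/1.2009 = 617 s

τ₀ ≈ 617 s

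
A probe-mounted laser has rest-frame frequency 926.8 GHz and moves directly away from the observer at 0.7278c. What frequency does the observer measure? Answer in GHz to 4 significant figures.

Relativistic Doppler: f_obs = f_src √((1−β)/(1+β))
= 926.8 × √(0.272200/1.72780) = 926.8 × 0.396915 = 367.9 GHz

f_obs ≈ 367.9 GHz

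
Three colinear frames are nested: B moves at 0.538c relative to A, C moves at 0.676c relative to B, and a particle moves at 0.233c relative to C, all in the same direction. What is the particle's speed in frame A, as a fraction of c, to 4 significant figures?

Compose boost 2: (0.676 + 0.538)/(1 + 0.676×0.538) = 1.214/1.36369 = 0.890233
Compose boost 3: (0.233 + 0.890233)/(1 + 0.233×0.890233) = 1.12323/1.20742 = 0.9303

u ≈ 0.9303c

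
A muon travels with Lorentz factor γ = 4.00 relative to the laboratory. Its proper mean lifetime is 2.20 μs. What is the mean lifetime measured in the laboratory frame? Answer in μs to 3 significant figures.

Δt ≈ 8.80 μs

γ = 4.00 (given)
Time dilation: Δt = γτ₀ = 4.00 × 2.20 μs = 8.80 μs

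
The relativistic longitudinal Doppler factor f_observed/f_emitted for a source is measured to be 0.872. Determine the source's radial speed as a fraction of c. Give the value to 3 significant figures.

β ≈ 0.136

f_obs/f_src = √((1−β)/(1+β)) = 0.872  ⇒  (1−β)/(1+β) = 0.76038
β = |1 − D²|/(1 + D²) = |1 − 0.76038|/(1 + 0.76038) = 0.136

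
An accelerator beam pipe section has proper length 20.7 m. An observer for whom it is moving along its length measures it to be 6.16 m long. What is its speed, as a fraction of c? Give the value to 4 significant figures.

β ≈ 0.9547

γ = L₀/L = 20.7/6.16 = 3.36039
β = √(1 − 1/γ²) = 0.9547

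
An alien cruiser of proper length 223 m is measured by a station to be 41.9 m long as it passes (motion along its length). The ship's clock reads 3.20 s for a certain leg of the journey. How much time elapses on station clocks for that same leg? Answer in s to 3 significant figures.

Length contraction ⇒ γ = L₀/L = 223/41.9 = 5.3222
Time dilation: Δt = γτ₀ = 5.3222 × 3.20 s = 17.0 s

Δt ≈ 17.0 s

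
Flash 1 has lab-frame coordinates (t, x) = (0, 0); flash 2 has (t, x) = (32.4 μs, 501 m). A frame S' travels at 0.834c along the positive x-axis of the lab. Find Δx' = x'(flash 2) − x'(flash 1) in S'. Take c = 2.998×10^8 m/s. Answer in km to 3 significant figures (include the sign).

Δx' ≈ -13.8 km

γ = 1/√(1 − 0.834²) = 1.8124
Δx' = γ(Δx − vΔt) = 1.8124 × (501 m − 0.834×(2.998×10^8 m/s)×32.4×10^-6 s)
= 1.8124 × (-7600.1 m) = -13.8 km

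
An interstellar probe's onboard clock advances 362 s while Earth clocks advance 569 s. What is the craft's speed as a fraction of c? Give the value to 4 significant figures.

β ≈ 0.7715

γ = Δt/τ₀ = 569/362 = 1.57182
β = √(1 − 1/γ²) = √(1 − 1/1.57182²) = 0.7715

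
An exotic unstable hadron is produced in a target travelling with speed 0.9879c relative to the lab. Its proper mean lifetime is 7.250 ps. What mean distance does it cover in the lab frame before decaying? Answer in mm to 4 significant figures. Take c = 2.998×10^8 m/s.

d ≈ 13.84 mm

γ = 1/√(1 − 0.9879²) = 6.44778
Dilated lifetime: Δt = γτ₀ = 6.44778 × 7.250 ps = 46.7464 ps
d = vΔt = 0.9879c × 46.7464 ps = 2.96172×10^8 m/s × 4.67464×10^-11 s = 13.84 mm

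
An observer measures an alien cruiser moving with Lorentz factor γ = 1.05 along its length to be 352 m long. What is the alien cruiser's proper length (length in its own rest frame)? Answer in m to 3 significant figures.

γ = 1.05 (given)
L₀ = γL = 1.05 × 352 = 370 m

L₀ ≈ 370 m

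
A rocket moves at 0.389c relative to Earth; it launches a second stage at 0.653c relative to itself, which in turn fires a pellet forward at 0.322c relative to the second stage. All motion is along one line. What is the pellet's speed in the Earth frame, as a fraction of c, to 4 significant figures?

Compose boost 2: (0.653 + 0.389)/(1 + 0.653×0.389) = 1.042/1.25402 = 0.830930
Compose boost 3: (0.322 + 0.830930)/(1 + 0.322×0.830930) = 1.15293/1.26756 = 0.9096

u ≈ 0.9096c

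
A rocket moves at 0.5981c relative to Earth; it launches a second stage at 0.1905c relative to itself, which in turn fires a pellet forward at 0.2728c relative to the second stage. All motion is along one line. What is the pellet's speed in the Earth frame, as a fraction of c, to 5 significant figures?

Compose boost 2: (0.1905 + 0.5981)/(1 + 0.1905×0.5981) = 0.78860/1.113938 = 0.7079388
Compose boost 3: (0.2728 + 0.7079388)/(1 + 0.2728×0.7079388) = 0.9807388/1.193126 = 0.82199

u ≈ 0.82199c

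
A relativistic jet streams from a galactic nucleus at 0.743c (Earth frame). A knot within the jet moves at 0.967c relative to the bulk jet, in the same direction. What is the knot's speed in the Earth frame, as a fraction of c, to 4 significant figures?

u ≈ 0.9951c

Relativistic velocity addition: u = (u' + v)/(1 + u'v/c²)
= (0.967 + 0.743)/(1 + 0.967×0.743) = 1.710/1.71848 = 0.9951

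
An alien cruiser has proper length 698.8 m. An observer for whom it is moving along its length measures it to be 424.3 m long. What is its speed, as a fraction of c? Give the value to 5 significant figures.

γ = L₀/L = 698.8/424.3 = 1.646948
β = √(1 − 1/γ²) = 0.79456

β ≈ 0.79456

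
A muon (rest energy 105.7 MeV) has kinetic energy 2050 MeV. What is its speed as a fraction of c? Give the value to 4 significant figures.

β ≈ 0.9988

γ = 1 + K/(m₀c²) = 1 + 2050/105.7 = 20.3945
β = √(1 − 1/γ²) = 0.9988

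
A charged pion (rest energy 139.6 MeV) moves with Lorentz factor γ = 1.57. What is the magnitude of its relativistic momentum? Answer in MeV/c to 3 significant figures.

β = √(1 − 1/γ²) = √(1 − 1/1.57²) = 0.77091
p = γβm₀c = 1.57 × 0.77091 × 139.6 MeV/c = 169 MeV/c

p ≈ 169 MeV/c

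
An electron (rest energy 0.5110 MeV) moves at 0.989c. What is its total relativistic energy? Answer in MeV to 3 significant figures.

E ≈ 3.45 MeV

γ = 1/√(1 − 0.989²) = 6.7606
E = γm₀c² = 6.7606 × 0.5110 MeV = 3.45 MeV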